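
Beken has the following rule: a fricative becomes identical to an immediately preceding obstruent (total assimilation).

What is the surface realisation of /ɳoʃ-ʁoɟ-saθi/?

[ɳoʃʃoɟɟaθi]

/ʁ/ is the segment targeted by the rule; it sits immediately after /ʃ/, so it assimilates completely and surfaces as [ʃ].
The same rule applies at the second boundary: /s/ → [ɟ] next to /ɟ/.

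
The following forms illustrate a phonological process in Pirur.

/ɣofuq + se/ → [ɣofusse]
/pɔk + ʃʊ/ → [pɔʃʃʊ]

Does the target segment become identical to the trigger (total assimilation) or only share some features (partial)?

Comparing underlying and surface forms, /q/ → [s] is the alternation; the neighbouring /s/ is constant.
The output [s] is identical to the trigger /s/ — every feature (place, manner, voicing) has been copied — so this is total assimilation.
The other form behaves the same way: /k/ → [ʃ] before /ʃ/ — in each case the output is a copy of the following consonant.

total assimilation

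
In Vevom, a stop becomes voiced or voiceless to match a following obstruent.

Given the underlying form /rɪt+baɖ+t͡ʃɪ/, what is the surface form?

[rɪdbaʈt͡ʃɪ]

/t/ is a voiceless alveolar stop. The following trigger /b/ is voiced, so /t/ must become voiced as well.
A voiced alveolar stop is [d], so the surface segment is [d].
The same rule applies at the second boundary: /ɖ/ → [ʈ] next to /t͡ʃ/.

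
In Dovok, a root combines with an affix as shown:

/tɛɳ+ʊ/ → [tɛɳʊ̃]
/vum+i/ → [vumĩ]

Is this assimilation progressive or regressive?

The vowel /ʊ/ surfaces as nasalised [ʊ̃] next to the preceding nasal /ɳ/ — it has acquired the [+nasal] feature of its neighbour.
Likewise in the remaining data: /i/ → [ĩ] after /m/ — each time a vowel is nasalised next to a preceding nasal.
Because the conditioning nasal is to the left of the vowel that changes, the process is progressive (perseverative).

progressive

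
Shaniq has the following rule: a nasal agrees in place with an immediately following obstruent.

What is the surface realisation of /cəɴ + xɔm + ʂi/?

[cəŋxɔɳʂi]

The rule targets /ɴ/ (voiced uvular nasal), which sits before the trigger /x/ (velar).
A voiced velar nasal is [ŋ], so the surface segment is [ŋ].
At the second juncture, /m/ likewise becomes [ɳ] adjacent to /ʂ/.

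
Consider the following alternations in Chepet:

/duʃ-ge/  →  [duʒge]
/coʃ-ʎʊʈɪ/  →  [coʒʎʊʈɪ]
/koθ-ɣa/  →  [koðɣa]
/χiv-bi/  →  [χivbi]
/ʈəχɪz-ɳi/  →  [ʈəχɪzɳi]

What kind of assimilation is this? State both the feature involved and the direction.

Underlying /ʃ/ is realised as [ʒ] next to /g/; /g/ itself does not change.
/ʃ/ is voiceless while /g/ is voiced; the output [ʒ] is voiced, matching the trigger — so the feature that spreads is voicing.
Place and manner are unchanged, so the assimilation is partial, not total.
The same holds elsewhere in the data: /ʃ/ → [ʒ] before /ʎ/ (voiceless → voiced, matching voiced); /θ/ → [ð] before /ɣ/ (voiceless → voiced, matching voiced) — only voicing changes, and always toward the following segment.
Nothing changes in [χivbi], [ʈəχɪzɳi]: there the adjacent consonants already agree in voicing (/v/ and /b/ are both voiced; /z/ and /ɳ/ are both voiced), so these forms are consistent with the same rule.
Since the segment that changes precedes the conditioning segment, the assimilation is regressive.

regressive voicing assimilation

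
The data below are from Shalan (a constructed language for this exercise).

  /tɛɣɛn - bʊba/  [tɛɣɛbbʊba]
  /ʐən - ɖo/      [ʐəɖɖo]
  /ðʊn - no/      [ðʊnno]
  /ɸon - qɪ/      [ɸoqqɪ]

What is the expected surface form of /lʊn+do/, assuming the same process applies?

[lʊddo]

The data show regressive total assimilation (/n/ → [b] before /b/; /n/ → [ɖ] before /ɖ/; /n/ → [q] before /q/): in every case the target segment becomes identical to its following neighbour, copying more than a single feature.
In [ðʊnno] the two consonants at the boundary are already identical (/n/ + /n/), so the rule applies vacuously and nothing changes.
/n/ is the segment targeted by the rule; it sits immediately before /d/, so it assimilates completely and surfaces as [d].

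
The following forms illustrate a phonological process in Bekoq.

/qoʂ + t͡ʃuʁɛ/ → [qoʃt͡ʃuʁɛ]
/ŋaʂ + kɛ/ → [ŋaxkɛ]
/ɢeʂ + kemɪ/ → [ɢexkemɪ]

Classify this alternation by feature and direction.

The segment that alternates is /ʂ/, which surfaces as [ʃ] when adjacent to /t͡ʃ/.
/ʂ/ is retroflex while /t͡ʃ/ is postalveolar; the output [ʃ] is postalveolar, matching the trigger — so the feature that spreads is place.
Manner and voice are unchanged, so the assimilation is partial, not total.
The same holds elsewhere in the data: /ʂ/ → [x] before /k/ (retroflex → velar, matching velar) — only place changes, and always toward the following segment.
Since the segment that changes precedes the conditioning segment, the assimilation is regressive.

regressive place assimilation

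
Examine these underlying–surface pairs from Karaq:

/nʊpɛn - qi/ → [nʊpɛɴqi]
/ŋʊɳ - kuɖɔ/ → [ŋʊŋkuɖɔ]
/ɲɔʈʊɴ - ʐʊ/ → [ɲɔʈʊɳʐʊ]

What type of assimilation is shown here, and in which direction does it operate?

regressive place assimilation

Comparing underlying and surface forms, /n/ → [ɴ] is the alternation; the neighbouring /q/ is constant.
The change alveolar → uvular matches the place of the following /q/, identifying this as place assimilation.
Manner and voice are unchanged, so the assimilation is partial, not total.
Checking the remaining alternations: /ɳ/ → [ŋ] before /k/ (retroflex → velar, matching velar); /ɴ/ → [ɳ] before /ʐ/ (uvular → retroflex, matching retroflex) — only place changes, and always toward the following segment.
Since the segment that changes precedes the conditioning segment, the assimilation is regressive.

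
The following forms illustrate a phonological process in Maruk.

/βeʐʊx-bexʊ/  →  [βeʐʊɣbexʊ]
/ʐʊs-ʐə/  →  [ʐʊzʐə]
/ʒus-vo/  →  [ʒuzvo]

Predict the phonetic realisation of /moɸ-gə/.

The data show regressive voicing assimilation: /x/ → [ɣ] before /b/; /s/ → [z] before /ʐ/; /s/ → [z] before /v/. In each pair only voicing changes, matching the following consonant, while place and manner stay constant.
The rule targets /ɸ/ (voiceless bilabial fricative), which sits before the trigger /g/ (voiced).
Changing only its voicing to voiced gives [β] — the voiced bilabial fricative.

[moβgə]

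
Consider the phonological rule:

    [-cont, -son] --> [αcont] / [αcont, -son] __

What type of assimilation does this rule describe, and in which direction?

progressive manner assimilation

The shared variable α links the value of [cont] on the target to that of the neighbouring obstruent. [cont] distinguishes stops from fricatives — a manner-of-articulation feature — so this is manner assimilation.
The conditioning segment sits to the left of the focus bar, meaning the trigger precedes the segment that changes — progressive assimilation.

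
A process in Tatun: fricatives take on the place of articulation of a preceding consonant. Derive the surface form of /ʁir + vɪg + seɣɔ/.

[ʁirzɪgxeɣɔ]

/v/ is a voiced labiodental fricative. The preceding trigger /r/ is alveolar, so /v/ must become alveolar as well.
The voiced alveolar fricative is [z], so /v/ → [z].
At the second juncture, /s/ likewise becomes [x] adjacent to /g/.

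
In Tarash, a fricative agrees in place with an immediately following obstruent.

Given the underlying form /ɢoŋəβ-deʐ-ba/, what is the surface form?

[ɢoŋəzdeβba]

/β/ is a voiced bilabial fricative. The following trigger /d/ is alveolar, so /β/ must become alveolar as well.
A voiced alveolar fricative is [z], so the surface segment is [z].
At the second juncture, /ʐ/ likewise becomes [β] adjacent to /b/.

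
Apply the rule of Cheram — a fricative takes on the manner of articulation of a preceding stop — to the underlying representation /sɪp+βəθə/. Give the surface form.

The rule targets /β/ (voiced bilabial fricative), which sits after the trigger /p/ (stop).
Changing only its manner to stop gives [b] — the voiced bilabial stop.

[sɪpbəθə]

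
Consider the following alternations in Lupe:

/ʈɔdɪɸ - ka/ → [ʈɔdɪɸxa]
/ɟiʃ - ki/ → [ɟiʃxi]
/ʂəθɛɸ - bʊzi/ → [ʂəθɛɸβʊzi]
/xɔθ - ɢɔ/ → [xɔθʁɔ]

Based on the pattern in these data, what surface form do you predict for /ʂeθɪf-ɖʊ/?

The data show progressive manner assimilation: /k/ → [x] after /ɸ/; /k/ → [x] after /ʃ/; /b/ → [β] after /ɸ/; /ɢ/ → [ʁ] after /θ/. In each pair only manner changes, matching the preceding consonant, while place and voice stay constant.
/ɖ/ is a voiced retroflex stop. The preceding trigger /f/ is a fricative, so /ɖ/ must become a fricative as well.
A voiced retroflex fricative is [ʐ], so the surface segment is [ʐ].

[ʂeθɪfʐʊ]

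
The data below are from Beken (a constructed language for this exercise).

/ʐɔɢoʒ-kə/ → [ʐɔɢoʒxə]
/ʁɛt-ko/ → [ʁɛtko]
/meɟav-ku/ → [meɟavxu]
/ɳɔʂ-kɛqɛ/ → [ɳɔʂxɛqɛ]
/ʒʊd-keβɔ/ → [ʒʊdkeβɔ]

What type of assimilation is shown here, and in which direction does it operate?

progressive manner assimilation

Underlying /k/ is realised as [x] next to /ʒ/; /ʒ/ itself does not change.
/k/ is a stop while /ʒ/ is a fricative; the output [x] is a fricative, matching the trigger — so the feature that spreads is manner.
Place and voice are unchanged, so the assimilation is partial, not total.
The same holds elsewhere in the data: /k/ → [x] after /v/ (stop → fricative, matching a fricative); /k/ → [x] after /ʂ/ (stop → fricative, matching a fricative) — only manner changes, and always toward the preceding segment.
Nothing changes in [ʁɛtko], [ʒʊdkeβɔ]: there the adjacent consonants already agree in manner (/k/ and /t/ are both stops; /k/ and /d/ are both stops), so these forms are consistent with the same rule.
The trigger is the preceding segment, so the direction is progressive (perseverative).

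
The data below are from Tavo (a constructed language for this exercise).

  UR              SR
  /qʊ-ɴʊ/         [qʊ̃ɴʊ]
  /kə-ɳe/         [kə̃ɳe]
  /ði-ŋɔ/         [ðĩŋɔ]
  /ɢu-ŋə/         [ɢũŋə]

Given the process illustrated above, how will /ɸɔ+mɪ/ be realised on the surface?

The data show regressive nasality assimilation (vowel nasalisation): /ʊ/ → [ʊ̃] before /ɴ/; /ə/ → [ə̃] before /ɳ/; /i/ → [ĩ] before /ŋ/; /u/ → [ũ] before /ŋ/ — a vowel is nasalised by an immediately following nasal consonant.
The vowel /ɔ/ is adjacent to the following nasal /m/, so it acquires [+nasal] and surfaces as [ɔ̃].

[ɸɔ̃mɪ]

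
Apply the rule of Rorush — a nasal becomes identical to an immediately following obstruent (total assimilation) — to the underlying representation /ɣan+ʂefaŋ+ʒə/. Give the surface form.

/n/ is the segment targeted by the rule; it sits immediately before /ʂ/, so it assimilates completely and surfaces as [ʂ].
The same rule applies at the second boundary: /ŋ/ → [ʒ] next to /ʒ/.

[ɣaʂʂefaʒʒə]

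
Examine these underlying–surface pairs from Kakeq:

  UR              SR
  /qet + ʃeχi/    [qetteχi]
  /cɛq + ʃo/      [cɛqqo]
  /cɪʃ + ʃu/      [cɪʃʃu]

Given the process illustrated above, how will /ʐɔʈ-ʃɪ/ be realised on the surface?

[ʐɔʈʈɪ]

The data show progressive total assimilation (/ʃ/ → [t] after /t/; /ʃ/ → [q] after /q/): in every case the target segment becomes identical to its preceding neighbour, copying more than a single feature.
In [cɪʃʃu] the two consonants at the boundary are already identical (/ʃ/ + /ʃ/), so the rule applies vacuously and nothing changes.
/ʃ/ is the segment targeted by the rule; it sits immediately after /ʈ/, so it assimilates completely and surfaces as [ʈ].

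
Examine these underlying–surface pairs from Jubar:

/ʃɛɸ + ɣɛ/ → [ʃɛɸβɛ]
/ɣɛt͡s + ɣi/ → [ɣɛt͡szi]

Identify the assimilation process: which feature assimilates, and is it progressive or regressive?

Comparing underlying and surface forms, /ɣ/ → [β] is the alternation; the neighbouring /ɸ/ is constant.
/ɣ/ is velar while /ɸ/ is bilabial; the output [β] is bilabial, matching the trigger — so the feature that spreads is place.
Manner and voice are unchanged, so the assimilation is partial, not total.
The other alternating form patterns the same way: /ɣ/ → [z] after /t͡s/ (velar → alveolar, matching alveolar) — only place changes, and always toward the preceding segment.
The trigger is the preceding segment, so the direction is progressive (perseverative).

progressive place assimilation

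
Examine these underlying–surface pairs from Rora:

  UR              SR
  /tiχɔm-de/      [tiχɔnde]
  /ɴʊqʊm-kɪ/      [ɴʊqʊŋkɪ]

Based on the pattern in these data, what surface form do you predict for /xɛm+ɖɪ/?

[xɛɳɖɪ]

The data show regressive place assimilation: /m/ → [n] before /d/; /m/ → [ŋ] before /k/. In each pair only place changes, matching the following consonant, while manner and voice stay constant.
/m/ is a voiced bilabial nasal. The following trigger /ɖ/ is retroflex, so /m/ must become retroflex as well.
Changing only its place to retroflex gives [ɳ] — the voiced retroflex nasal.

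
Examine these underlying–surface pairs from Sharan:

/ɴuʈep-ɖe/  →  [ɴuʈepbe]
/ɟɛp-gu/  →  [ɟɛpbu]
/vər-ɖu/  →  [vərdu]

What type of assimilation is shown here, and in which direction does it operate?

progressive place assimilation

The segment that alternates is /ɖ/, which surfaces as [b] when adjacent to /p/.
/ɖ/ is retroflex while /p/ is bilabial; the output [b] is bilabial, matching the trigger — so the feature that spreads is place.
Manner and voice are unchanged, so the assimilation is partial, not total.
Checking the remaining alternations: /g/ → [b] after /p/ (velar → bilabial, matching bilabial); /ɖ/ → [d] after /r/ (retroflex → alveolar, matching alveolar) — only place changes, and always toward the preceding segment.
Since the segment that changes follows the conditioning segment, the assimilation is progressive.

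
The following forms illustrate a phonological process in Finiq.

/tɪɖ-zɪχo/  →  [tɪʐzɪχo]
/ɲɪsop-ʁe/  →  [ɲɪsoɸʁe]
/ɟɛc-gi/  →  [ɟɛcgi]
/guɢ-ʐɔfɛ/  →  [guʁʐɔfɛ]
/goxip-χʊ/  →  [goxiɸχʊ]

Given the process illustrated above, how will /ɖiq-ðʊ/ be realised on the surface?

[ɖiχðʊ]

The data show regressive manner assimilation: /ɖ/ → [ʐ] before /z/; /p/ → [ɸ] before /ʁ/; /ɢ/ → [ʁ] before /ʐ/; /p/ → [ɸ] before /χ/. In each pair only manner changes, matching the following consonant, while place and voice stay constant.
No alternation appears in [ɟɛcgi]: there the adjacent consonants already agree in manner (/c/ and /g/ are both stops), so this form is consistent with the same rule.
The rule targets /q/ (voiceless uvular stop), which sits before the trigger /ð/ (fricative).
Changing only its manner to fricative gives [χ] — the voiceless uvular fricative.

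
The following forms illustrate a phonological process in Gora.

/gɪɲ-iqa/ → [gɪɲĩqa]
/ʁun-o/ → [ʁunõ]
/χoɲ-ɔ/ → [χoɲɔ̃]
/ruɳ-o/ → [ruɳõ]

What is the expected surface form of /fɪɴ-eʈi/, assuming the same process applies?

The data show progressive nasality assimilation (vowel nasalisation): /i/ → [ĩ] after /ɲ/; /o/ → [õ] after /n/; /ɔ/ → [ɔ̃] after /ɲ/; /o/ → [õ] after /ɳ/ — a vowel is nasalised by an immediately preceding nasal consonant.
The vowel /e/ is adjacent to the preceding nasal /ɴ/, so it acquires [+nasal] and surfaces as [ẽ].

[fɪɴẽʈi]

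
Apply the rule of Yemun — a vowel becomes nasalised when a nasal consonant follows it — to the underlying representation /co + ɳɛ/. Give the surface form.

[cõɳɛ]

/o/ sits next to the nasal /ɳ/ and is therefore nasalised to [õ].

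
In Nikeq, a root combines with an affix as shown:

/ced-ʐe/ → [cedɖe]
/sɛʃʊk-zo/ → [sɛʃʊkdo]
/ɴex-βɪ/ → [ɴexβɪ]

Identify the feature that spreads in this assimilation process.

Comparing underlying and surface forms, /ʐ/ → [ɖ] is the alternation; the neighbouring /d/ is constant.
The change fricative → stop matches the manner of the preceding /d/, identifying this as manner assimilation.
The same holds elsewhere in the data: /z/ → [d] after /k/ (fricative → stop, matching a stop) — only manner changes, and always toward the preceding segment.
No alternation appears in [ɴexβɪ]: there the adjacent consonants already agree in manner (/β/ and /x/ are both fricatives), so this form is consistent with the same rule.

manner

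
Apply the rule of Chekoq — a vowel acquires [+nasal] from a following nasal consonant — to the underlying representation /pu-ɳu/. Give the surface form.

[pũɳu]

The vowel /u/ is adjacent to the following nasal /ɳ/, so it acquires [+nasal] and surfaces as [ũ].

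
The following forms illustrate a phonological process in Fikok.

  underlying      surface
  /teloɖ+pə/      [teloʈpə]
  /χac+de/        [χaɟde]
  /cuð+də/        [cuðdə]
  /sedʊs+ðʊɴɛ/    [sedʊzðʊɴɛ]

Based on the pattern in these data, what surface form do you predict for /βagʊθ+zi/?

[βagʊðzi]

The data show regressive voicing assimilation: /ɖ/ → [ʈ] before /p/; /c/ → [ɟ] before /d/; /s/ → [z] before /ð/. In each pair only voicing changes, matching the following consonant, while place and manner stay constant.
No alternation appears in [cuðdə]: there the adjacent consonants already agree in voicing (/ð/ and /d/ are both voiced), so this form is consistent with the same rule.
/θ/ is a voiceless dental fricative. The following trigger /z/ is voiced, so /θ/ must become voiced as well.
The voiced dental fricative is [ð], so /θ/ → [ð].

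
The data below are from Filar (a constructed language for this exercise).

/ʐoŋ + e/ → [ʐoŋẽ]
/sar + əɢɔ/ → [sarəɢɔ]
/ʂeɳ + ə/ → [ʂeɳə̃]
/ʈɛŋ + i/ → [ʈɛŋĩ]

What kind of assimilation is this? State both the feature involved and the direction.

progressive nasality assimilation (vowel nasalisation)

The vowel /e/ surfaces as nasalised [ẽ] next to the preceding nasal /ŋ/ — it has acquired the [+nasal] feature of its neighbour.
The other forms show the same pattern: /ə/ → [ə̃] after /ɳ/; /i/ → [ĩ] after /ŋ/ — each time a vowel is nasalised next to a preceding nasal.
No change occurs in [sarəɢɔ] because the vowel at the boundary is adjacent to an oral consonant, not a nasal (/ə/ next to /r/).
Because the conditioning nasal is to the left of the vowel that changes, the process is progressive (perseverative).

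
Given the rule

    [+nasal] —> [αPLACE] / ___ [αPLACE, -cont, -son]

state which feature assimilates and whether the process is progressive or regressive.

The shared variable α links the value of the place features (abbreviated [PLACE]) on the target to the same value on the neighbouring segment, so place is the feature that assimilates.
Since the environment is written after the underscore, the trigger follows the target; the direction is regressive.

regressive place assimilation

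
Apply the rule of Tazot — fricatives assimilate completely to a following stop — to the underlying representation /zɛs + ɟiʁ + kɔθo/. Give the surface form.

/s/ is the segment targeted by the rule; it sits immediately before /ɟ/, so it assimilates completely and surfaces as [ɟ].
At the second juncture, /ʁ/ likewise becomes [k] adjacent to /k/.

[zɛɟɟikkɔθo]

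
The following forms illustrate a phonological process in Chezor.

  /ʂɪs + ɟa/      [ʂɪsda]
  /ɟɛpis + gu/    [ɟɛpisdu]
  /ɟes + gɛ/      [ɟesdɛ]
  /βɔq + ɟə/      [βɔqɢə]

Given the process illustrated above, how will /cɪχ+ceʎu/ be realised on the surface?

The data show progressive place assimilation: /ɟ/ → [d] after /s/; /g/ → [d] after /s/; /ɟ/ → [ɢ] after /q/. In each pair only place changes, matching the preceding consonant, while manner and voice stay constant.
The rule targets /c/ (voiceless palatal stop), which sits after the trigger /χ/ (uvular).
A voiceless uvular stop is [q], so the surface segment is [q].

[cɪχqeʎu]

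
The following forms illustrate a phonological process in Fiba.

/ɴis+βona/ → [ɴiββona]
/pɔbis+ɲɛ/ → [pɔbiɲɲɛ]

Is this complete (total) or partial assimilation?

total assimilation

Comparing underlying and surface forms, /s/ → [β] is the alternation; the neighbouring /β/ is constant.
The output [β] is identical to the trigger /β/ — every feature (place, manner, voicing) has been copied — so this is total assimilation.
The remaining alternation confirms this: /s/ → [ɲ] before /ɲ/ — in each case the output is a copy of the following consonant.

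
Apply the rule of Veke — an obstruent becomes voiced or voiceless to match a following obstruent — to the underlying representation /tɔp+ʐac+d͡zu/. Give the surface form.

/p/ is a voiceless bilabial stop. The following trigger /ʐ/ is voiced, so /p/ must become voiced as well.
Changing only its voicing to voiced gives [b] — the voiced bilabial stop.
The same rule applies at the second boundary: /c/ → [ɟ] next to /d͡z/.

[tɔbʐaɟd͡zu]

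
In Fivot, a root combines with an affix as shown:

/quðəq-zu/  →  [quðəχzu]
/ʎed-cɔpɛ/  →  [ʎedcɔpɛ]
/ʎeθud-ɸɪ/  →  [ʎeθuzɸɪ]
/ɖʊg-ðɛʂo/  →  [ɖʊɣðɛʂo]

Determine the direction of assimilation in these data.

regressive

Underlying /q/ is realised as [χ] next to /z/; /z/ itself does not change.
/q/ is a stop while /z/ is a fricative; the output [χ] is a fricative, matching the trigger — so the feature that spreads is manner.
Checking the remaining alternations: /d/ → [z] before /ɸ/ (stop → fricative, matching a fricative); /g/ → [ɣ] before /ð/ (stop → fricative, matching a fricative) — only manner changes, and always toward the following segment.
Nothing changes in [ʎedcɔpɛ]: there the adjacent consonants already agree in manner (/d/ and /c/ are both stops), so this form is consistent with the same rule.
The trigger is the following segment, so the direction is regressive (anticipatory).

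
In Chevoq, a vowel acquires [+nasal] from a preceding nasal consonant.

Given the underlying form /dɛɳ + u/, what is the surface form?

[dɛɳũ]

The vowel /u/ is adjacent to the preceding nasal /ɳ/, so it acquires [+nasal] and surfaces as [ũ].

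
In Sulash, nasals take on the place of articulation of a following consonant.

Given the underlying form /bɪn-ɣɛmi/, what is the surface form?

The rule targets /n/ (voiced alveolar nasal), which sits before the trigger /ɣ/ (velar).
Changing only its place to velar gives [ŋ] — the voiced velar nasal.

[bɪŋɣɛmi]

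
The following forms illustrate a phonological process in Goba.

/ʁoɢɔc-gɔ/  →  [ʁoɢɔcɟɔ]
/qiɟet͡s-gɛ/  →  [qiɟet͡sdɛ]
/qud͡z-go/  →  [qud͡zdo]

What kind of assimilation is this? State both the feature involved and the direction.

progressive place assimilation

The segment that alternates is /g/, which surfaces as [ɟ] when adjacent to /c/.
/g/ is velar while /c/ is palatal; the output [ɟ] is palatal, matching the trigger — so the feature that spreads is place.
Manner and voice are unchanged, so the assimilation is partial, not total.
The same holds elsewhere in the data: /g/ → [d] after /t͡s/ (velar → alveolar, matching alveolar); /g/ → [d] after /d͡z/ (velar → alveolar, matching alveolar) — only place changes, and always toward the preceding segment.
Since the segment that changes follows the conditioning segment, the assimilation is progressive.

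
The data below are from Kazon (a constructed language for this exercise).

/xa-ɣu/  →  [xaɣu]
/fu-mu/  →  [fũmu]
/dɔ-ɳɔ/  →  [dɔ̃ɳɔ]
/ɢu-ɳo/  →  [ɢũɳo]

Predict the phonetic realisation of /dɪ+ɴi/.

[dɪ̃ɴi]

The data show regressive nasality assimilation (vowel nasalisation): /u/ → [ũ] before /m/; /ɔ/ → [ɔ̃] before /ɳ/; /u/ → [ũ] before /ɳ/ — a vowel is nasalised by an immediately following nasal consonant.
No change occurs in [xaɣu] because the vowel at the boundary is adjacent to an oral consonant, not a nasal (/a/ next to /ɣ/).
/ɪ/ sits next to the nasal /ɴ/ and is therefore nasalised to [ɪ̃].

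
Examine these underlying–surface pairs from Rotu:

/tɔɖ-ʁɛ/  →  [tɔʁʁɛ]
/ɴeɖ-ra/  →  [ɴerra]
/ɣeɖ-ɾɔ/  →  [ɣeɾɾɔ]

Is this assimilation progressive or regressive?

Underlying /ɖ/ is realised as [ʁ] next to /ʁ/; /ʁ/ itself does not change.
The output [ʁ] is identical to the trigger /ʁ/ — every feature (place, manner, voicing) has been copied — so this is total assimilation.
The remaining alternations confirm this: /ɖ/ → [r] before /r/; /ɖ/ → [ɾ] before /ɾ/ — in each case the output is a copy of the following consonant.
The trigger is the following segment, so the direction is regressive (anticipatory).

regressive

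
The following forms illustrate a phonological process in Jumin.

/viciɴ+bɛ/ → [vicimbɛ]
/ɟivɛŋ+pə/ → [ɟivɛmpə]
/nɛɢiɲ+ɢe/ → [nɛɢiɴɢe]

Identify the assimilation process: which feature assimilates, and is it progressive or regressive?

regressive place assimilation

Comparing underlying and surface forms, /ɴ/ → [m] is the alternation; the neighbouring /b/ is constant.
The change uvular → bilabial matches the place of the following /b/, identifying this as place assimilation.
Manner and voice are unchanged, so the assimilation is partial, not total.
The same holds elsewhere in the data: /ŋ/ → [m] before /p/ (velar → bilabial, matching bilabial); /ɲ/ → [ɴ] before /ɢ/ (palatal → uvular, matching uvular) — only place changes, and always toward the following segment.
Since the segment that changes precedes the conditioning segment, the assimilation is regressive.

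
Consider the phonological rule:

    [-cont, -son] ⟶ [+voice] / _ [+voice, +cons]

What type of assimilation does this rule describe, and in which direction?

The target ([-cont, -son], stops) acquires [+voice] next to a voiced consonant ([+voice, +cons]) — it takes on the voicing of its neighbour, so the feature that spreads is voicing.
Since the environment is written after the underscore, the trigger follows the target; the direction is regressive.

regressive voicing assimilation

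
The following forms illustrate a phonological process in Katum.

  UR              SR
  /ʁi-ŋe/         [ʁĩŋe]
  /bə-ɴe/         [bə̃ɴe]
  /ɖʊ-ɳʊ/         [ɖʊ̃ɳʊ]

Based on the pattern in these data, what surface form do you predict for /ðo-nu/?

The data show regressive nasality assimilation (vowel nasalisation): /i/ → [ĩ] before /ŋ/; /ə/ → [ə̃] before /ɴ/; /ʊ/ → [ʊ̃] before /ɳ/ — a vowel is nasalised by an immediately following nasal consonant.
/o/ sits next to the nasal /n/ and is therefore nasalised to [õ].

[ðõnu]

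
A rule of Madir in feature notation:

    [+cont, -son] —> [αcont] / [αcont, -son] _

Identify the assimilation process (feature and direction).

The rule copies [cont] (continuancy) from the environment onto the target fricatives; since [±cont] encodes the stop/fricative manner contrast, the assimilating dimension is manner.
The conditioning segment sits to the left of the focus bar, meaning the trigger precedes the segment that changes — progressive assimilation.

progressive manner assimilation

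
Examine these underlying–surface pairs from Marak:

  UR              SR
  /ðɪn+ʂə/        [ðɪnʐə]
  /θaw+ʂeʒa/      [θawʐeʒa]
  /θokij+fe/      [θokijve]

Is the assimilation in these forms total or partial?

partial assimilation

The segment that alternates is /ʂ/, which surfaces as [ʐ] when adjacent to /n/.
/ʂ/ is voiceless while /n/ is voiced; the output [ʐ] is voiced, matching the trigger — so the feature that spreads is voicing.
Place and manner are unchanged, so the assimilation is partial, not total.
The other alternating forms pattern the same way: /ʂ/ → [ʐ] after /w/ (voiceless → voiced, matching voiced); /f/ → [v] after /j/ (voiceless → voiced, matching voiced) — only voicing changes, and always toward the preceding segment.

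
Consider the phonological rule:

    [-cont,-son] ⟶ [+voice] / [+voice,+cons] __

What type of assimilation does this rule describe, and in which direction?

The target ([-cont,-son], stops) acquires [+voice] next to a voiced consonant ([+voice,+cons]) — it takes on the voicing of its neighbour, so the feature that spreads is voicing.
The conditioning segment sits to the left of the focus bar, meaning the trigger precedes the segment that changes — progressive assimilation.

progressive voicing assimilation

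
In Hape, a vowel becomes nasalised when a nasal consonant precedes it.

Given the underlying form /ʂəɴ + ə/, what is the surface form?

[ʂəɴə̃]

The vowel /ə/ is adjacent to the preceding nasal /ɴ/, so it acquires [+nasal] and surfaces as [ə̃].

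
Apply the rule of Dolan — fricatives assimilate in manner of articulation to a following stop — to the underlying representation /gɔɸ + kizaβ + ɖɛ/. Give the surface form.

[gɔpkizabɖɛ]

The rule targets /ɸ/ (voiceless bilabial fricative), which sits before the trigger /k/ (stop).
Changing only its manner to stop gives [p] — the voiceless bilabial stop.
The same rule applies at the second boundary: /β/ → [b] next to /ɖ/.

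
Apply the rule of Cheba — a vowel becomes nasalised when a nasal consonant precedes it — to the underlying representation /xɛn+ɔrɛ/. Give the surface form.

[xɛnɔ̃rɛ]

The vowel /ɔ/ is adjacent to the preceding nasal /n/, so it acquires [+nasal] and surfaces as [ɔ̃].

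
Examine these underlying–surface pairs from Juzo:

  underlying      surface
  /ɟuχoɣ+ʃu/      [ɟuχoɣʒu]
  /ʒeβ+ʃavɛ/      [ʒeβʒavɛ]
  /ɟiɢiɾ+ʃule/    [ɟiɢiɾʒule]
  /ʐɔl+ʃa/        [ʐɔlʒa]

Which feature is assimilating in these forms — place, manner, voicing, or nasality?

voicing

The segment that alternates is /ʃ/, which surfaces as [ʒ] when adjacent to /ɣ/.
The change voiceless → voiced matches the voicing of the preceding /ɣ/, identifying this as voicing assimilation.
Checking the remaining alternations: /ʃ/ → [ʒ] after /β/ (voiceless → voiced, matching voiced); /ʃ/ → [ʒ] after /ɾ/ (voiceless → voiced, matching voiced); /ʃ/ → [ʒ] after /l/ (voiceless → voiced, matching voiced) — only voicing changes, and always toward the preceding segment.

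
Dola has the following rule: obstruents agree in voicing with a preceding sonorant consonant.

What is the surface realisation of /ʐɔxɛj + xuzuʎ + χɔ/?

[ʐɔxɛjɣuzuʎʁɔ]

/x/ is a voiceless velar fricative. The preceding trigger /j/ is voiced, so /x/ must become voiced as well.
A voiced velar fricative is [ɣ], so the surface segment is [ɣ].
At the second juncture, /χ/ likewise becomes [ʁ] adjacent to /ʎ/.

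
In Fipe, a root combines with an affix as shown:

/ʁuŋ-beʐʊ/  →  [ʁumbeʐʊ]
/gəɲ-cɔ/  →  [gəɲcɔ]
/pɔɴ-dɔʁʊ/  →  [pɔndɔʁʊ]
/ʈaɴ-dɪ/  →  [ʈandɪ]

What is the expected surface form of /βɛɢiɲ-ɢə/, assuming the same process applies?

The data show regressive place assimilation: /ŋ/ → [m] before /b/; /ɴ/ → [n] before /d/. In each pair only place changes, matching the following consonant, while manner and voice stay constant.
Nothing changes in [gəɲcɔ]: there the adjacent consonants already agree in place (/ɲ/ and /c/ are both palatal), so this form is consistent with the same rule.
The rule targets /ɲ/ (voiced palatal nasal), which sits before the trigger /ɢ/ (uvular).
A voiced uvular nasal is [ɴ], so the surface segment is [ɴ].

[βɛɢiɴɢə]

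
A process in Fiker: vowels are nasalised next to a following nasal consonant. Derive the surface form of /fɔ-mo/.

/ɔ/ sits next to the nasal /m/ and is therefore nasalised to [ɔ̃].

[fɔ̃mo]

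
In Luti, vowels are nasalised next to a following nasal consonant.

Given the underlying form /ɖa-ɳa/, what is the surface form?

The vowel /a/ is adjacent to the following nasal /ɳ/, so it acquires [+nasal] and surfaces as [ã].

[ɖãɳa]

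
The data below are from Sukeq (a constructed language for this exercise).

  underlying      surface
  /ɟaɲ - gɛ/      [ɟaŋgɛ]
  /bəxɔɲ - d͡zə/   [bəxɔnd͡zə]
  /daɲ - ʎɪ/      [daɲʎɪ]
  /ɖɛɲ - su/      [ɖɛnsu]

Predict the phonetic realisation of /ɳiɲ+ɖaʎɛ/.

[ɳiɳɖaʎɛ]

The data show regressive place assimilation: /ɲ/ → [ŋ] before /g/; /ɲ/ → [n] before /d͡z/; /ɲ/ → [n] before /s/. In each pair only place changes, matching the following consonant, while manner and voice stay constant.
Nothing changes in [daɲʎɪ]: there the adjacent consonants already agree in place (/ɲ/ and /ʎ/ are both palatal), so this form is consistent with the same rule.
The rule targets /ɲ/ (voiced palatal nasal), which sits before the trigger /ɖ/ (retroflex).
A voiced retroflex nasal is [ɳ], so the surface segment is [ɳ].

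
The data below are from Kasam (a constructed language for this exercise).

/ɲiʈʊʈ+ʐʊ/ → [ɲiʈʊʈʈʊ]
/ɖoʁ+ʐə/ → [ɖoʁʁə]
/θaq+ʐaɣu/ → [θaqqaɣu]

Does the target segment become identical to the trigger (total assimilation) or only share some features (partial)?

The segment that alternates is /ʐ/, which surfaces as [ʈ] when adjacent to /ʈ/.
The output [ʈ] is identical to the trigger /ʈ/ — every feature (place, manner, voicing) has been copied — so this is total assimilation.
The other forms behave the same way: /ʐ/ → [ʁ] after /ʁ/; /ʐ/ → [q] after /q/ — in each case the output is a copy of the preceding consonant.

total assimilation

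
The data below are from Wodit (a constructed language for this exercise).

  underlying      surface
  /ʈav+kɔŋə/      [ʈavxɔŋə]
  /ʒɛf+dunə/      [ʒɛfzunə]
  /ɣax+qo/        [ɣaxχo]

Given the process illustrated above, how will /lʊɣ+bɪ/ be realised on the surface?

The data show progressive manner assimilation: /k/ → [x] after /v/; /d/ → [z] after /f/; /q/ → [χ] after /x/. In each pair only manner changes, matching the preceding consonant, while place and voice stay constant.
/b/ is a voiced bilabial stop. The preceding trigger /ɣ/ is a fricative, so /b/ must become a fricative as well.
Changing only its manner to fricative gives [β] — the voiced bilabial fricative.

[lʊɣβɪ]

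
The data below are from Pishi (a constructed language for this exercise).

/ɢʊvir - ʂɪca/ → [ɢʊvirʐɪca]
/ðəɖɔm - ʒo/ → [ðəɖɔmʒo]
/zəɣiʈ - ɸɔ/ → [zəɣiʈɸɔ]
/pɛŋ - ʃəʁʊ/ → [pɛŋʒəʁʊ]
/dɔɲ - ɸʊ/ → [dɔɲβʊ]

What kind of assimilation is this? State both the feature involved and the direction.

Underlying /ʂ/ is realised as [ʐ] next to /r/; /r/ itself does not change.
/ʂ/ is voiceless while /r/ is voiced; the output [ʐ] is voiced, matching the trigger — so the feature that spreads is voicing.
Place and manner are unchanged, so the assimilation is partial, not total.
Checking the remaining alternations: /ʃ/ → [ʒ] after /ŋ/ (voiceless → voiced, matching voiced); /ɸ/ → [β] after /ɲ/ (voiceless → voiced, matching voiced) — only voicing changes, and always toward the preceding segment.
No alternation appears in [ðəɖɔmʒo], [zəɣiʈɸɔ]: there the adjacent consonants already agree in voicing (/ʒ/ and /m/ are both voiced; /ɸ/ and /ʈ/ are both voiceless), so these forms are consistent with the same rule.
Since the segment that changes follows the conditioning segment, the assimilation is progressive.

progressive voicing assimilation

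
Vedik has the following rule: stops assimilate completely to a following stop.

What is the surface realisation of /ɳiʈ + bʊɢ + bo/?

[ɳibbʊbbo]

/ʈ/ is the segment targeted by the rule; it sits immediately before /b/, so it assimilates completely and surfaces as [b].
The same rule applies at the second boundary: /ɢ/ → [b] next to /b/.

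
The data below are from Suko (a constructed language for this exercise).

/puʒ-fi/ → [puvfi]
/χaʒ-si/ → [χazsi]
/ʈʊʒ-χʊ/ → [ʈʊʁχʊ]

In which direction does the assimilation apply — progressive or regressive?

regressive

The segment that alternates is /ʒ/, which surfaces as [v] when adjacent to /f/.
/ʒ/ is postalveolar while /f/ is labiodental; the output [v] is labiodental, matching the trigger — so the feature that spreads is place.
Checking the remaining alternations: /ʒ/ → [z] before /s/ (postalveolar → alveolar, matching alveolar); /ʒ/ → [ʁ] before /χ/ (postalveolar → uvular, matching uvular) — only place changes, and always toward the following segment.
Since the segment that changes precedes the conditioning segment, the assimilation is regressive.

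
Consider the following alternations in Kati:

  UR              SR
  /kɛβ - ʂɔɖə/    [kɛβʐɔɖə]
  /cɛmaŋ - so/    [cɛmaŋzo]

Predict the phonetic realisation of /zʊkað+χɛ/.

[zʊkaðʁɛ]

The data show progressive voicing assimilation: /ʂ/ → [ʐ] after /β/; /s/ → [z] after /ŋ/. In each pair only voicing changes, matching the preceding consonant, while place and manner stay constant.
The rule targets /χ/ (voiceless uvular fricative), which sits after the trigger /ð/ (voiced).
The voiced uvular fricative is [ʁ], so /χ/ → [ʁ].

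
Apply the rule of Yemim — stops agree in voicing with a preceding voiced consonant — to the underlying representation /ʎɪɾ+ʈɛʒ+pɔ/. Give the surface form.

[ʎɪɾɖɛʒbɔ]

/ʈ/ is a voiceless retroflex stop. The preceding trigger /ɾ/ is voiced, so /ʈ/ must become voiced as well.
The voiced retroflex stop is [ɖ], so /ʈ/ → [ɖ].
At the second juncture, /p/ likewise becomes [b] adjacent to /ʒ/.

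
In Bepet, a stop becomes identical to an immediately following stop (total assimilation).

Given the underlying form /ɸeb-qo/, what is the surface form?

[ɸeqqo]

/b/ is the segment targeted by the rule; it sits immediately before /q/, so it assimilates completely and surfaces as [q].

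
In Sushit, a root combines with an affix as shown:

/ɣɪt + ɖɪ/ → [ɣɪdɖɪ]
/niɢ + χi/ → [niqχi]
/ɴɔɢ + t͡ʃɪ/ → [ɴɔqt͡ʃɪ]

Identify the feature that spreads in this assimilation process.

Comparing underlying and surface forms, /t/ → [d] is the alternation; the neighbouring /ɖ/ is constant.
/t/ is voiceless while /ɖ/ is voiced; the output [d] is voiced, matching the trigger — so the feature that spreads is voicing.
The other alternating forms pattern the same way: /ɢ/ → [q] before /χ/ (voiced → voiceless, matching voiceless); /ɢ/ → [q] before /t͡ʃ/ (voiced → voiceless, matching voiceless) — only voicing changes, and always toward the following segment.

voicing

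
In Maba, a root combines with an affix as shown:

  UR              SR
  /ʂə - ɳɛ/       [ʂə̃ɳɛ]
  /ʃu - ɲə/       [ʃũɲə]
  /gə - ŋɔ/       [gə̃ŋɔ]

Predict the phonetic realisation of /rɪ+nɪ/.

The data show regressive nasality assimilation (vowel nasalisation): /ə/ → [ə̃] before /ɳ/; /u/ → [ũ] before /ɲ/; /ə/ → [ə̃] before /ŋ/ — a vowel is nasalised by an immediately following nasal consonant.
The vowel /ɪ/ is adjacent to the following nasal /n/, so it acquires [+nasal] and surfaces as [ɪ̃].

[rɪ̃nɪ]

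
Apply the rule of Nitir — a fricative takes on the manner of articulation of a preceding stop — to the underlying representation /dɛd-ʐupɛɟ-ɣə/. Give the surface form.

The rule targets /ʐ/ (voiced retroflex fricative), which sits after the trigger /d/ (stop).
A voiced retroflex stop is [ɖ], so the surface segment is [ɖ].
The same rule applies at the second boundary: /ɣ/ → [g] next to /ɟ/.

[dɛdɖupɛɟgə]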